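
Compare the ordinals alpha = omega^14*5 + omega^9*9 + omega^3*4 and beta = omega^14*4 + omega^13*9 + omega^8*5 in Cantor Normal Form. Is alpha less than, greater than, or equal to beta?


Compare term by term from highest exponent:
alpha = omega^14*5 + omega^9*9 + omega^3*4
beta = omega^14*4 + omega^13*9 + omega^8*5
Term 1: alpha has omega^14*5, beta has omega^14*4
Term 2: alpha has omega^9*9, beta has omega^13*9
Term 3: alpha has omega^3*4, beta has omega^8*5
Result: alpha > beta

alpha > beta


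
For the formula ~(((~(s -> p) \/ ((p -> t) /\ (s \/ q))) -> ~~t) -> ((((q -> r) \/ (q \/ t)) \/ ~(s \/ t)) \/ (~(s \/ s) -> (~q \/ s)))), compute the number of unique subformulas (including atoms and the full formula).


Formula: ~(((~(s -> p) \/ ((p -> t) /\ (s \/ q))) -> ~~t) -> ((((q -> r) \/ (q \/ t)) \/ ~(s \/ t)) \/ (~(s \/ s) -> (~q \/ s))))
Subformulas found:
  1. r
  2. q
  3. s
  4. t
  5. p
  6. ~t
  7. ~q
  8. ~~t
  9. (s \/ s)
  10. (q \/ t)
  11. (p -> t)
  12. (s -> p)
  13. (s \/ q)
  14. (s \/ t)
  15. (q -> r)
  16. ~(s \/ t)
  17. ~(s -> p)
  18. ~(s \/ s)
  19. (~q \/ s)
  20. ((q -> r) \/ (q \/ t))
  21. ((p -> t) /\ (s \/ q))
  22. (~(s \/ s) -> (~q \/ s))
  23. (((q -> r) \/ (q \/ t)) \/ ~(s \/ t))
  24. (~(s -> p) \/ ((p -> t) /\ (s \/ q)))
  25. ((~(s -> p) \/ ((p -> t) /\ (s \/ q))) -> ~~t)
  26. ((((q -> r) \/ (q \/ t)) \/ ~(s \/ t)) \/ (~(s \/ s) -> (~q \/ s)))
  27. (((~(s -> p) \/ ((p -> t) /\ (s \/ q))) -> ~~t) -> ((((q -> r) \/ (q \/ t)) \/ ~(s \/ t)) \/ (~(s \/ s) -> (~q \/ s))))
  28. ~(((~(s -> p) \/ ((p -> t) /\ (s \/ q))) -> ~~t) -> ((((q -> r) \/ (q \/ t)) \/ ~(s \/ t)) \/ (~(s \/ s) -> (~q \/ s))))
Total distinct subformulas = 28

28


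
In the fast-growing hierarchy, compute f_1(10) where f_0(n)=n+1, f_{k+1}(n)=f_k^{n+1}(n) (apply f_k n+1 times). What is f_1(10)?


f_1(10) = f_0^11(10)
f_0 adds 1 each time, applied 11 times.
f_1(10) = 10 + 11 = 21

21


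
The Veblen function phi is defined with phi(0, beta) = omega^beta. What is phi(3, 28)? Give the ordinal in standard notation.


phi(3, 28):
phi(3, beta) = eta_beta (the beta-th eta number, fixed point of zeta).
phi(3, 28) = eta_28

eta_28


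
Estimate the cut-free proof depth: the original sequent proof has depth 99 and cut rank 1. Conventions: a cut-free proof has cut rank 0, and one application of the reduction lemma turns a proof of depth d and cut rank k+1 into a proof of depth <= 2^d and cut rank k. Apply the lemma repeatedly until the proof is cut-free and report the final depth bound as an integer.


Each rank reduction sends depth d to at most 2^d; cut rank r needs r reductions.
2_0(99) = 99
2_1(99) = 2^99 = 633825300114114700748351602688
Cut-free depth bound = 633825300114114700748351602688

633825300114114700748351602688


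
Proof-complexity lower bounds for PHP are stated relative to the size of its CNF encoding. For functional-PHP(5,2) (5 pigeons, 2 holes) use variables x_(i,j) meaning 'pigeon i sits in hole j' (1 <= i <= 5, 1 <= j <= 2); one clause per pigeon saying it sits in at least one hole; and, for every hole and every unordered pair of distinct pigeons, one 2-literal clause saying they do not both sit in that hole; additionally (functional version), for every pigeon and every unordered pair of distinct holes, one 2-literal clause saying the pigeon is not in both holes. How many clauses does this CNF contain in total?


functional-PHP(5,2): 5 pigeons, 2 holes, 5*2 = 10 variables.
- pigeon clauses: one per pigeon -> 5 clauses
- hole clauses: 2 holes * C(5,2) = 2 * 10 -> 20 clauses
- functional clauses: 5 pigeons * C(2,2) = 5 * 1 -> 5 clauses
Total clauses = 5 + 20 + 5 = 30

30


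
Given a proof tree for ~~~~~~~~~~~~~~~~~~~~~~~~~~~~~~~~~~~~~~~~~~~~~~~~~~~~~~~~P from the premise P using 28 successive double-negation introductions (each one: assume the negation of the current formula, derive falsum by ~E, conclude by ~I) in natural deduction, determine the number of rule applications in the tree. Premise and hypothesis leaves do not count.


Each double-negation introduction (from C infer ~~C) uses 2 inference nodes: one ~E (C and ~C give falsum) and one ~I (discharge ~C).
28 double negations = 28 * 2 = 56 inference nodes.

56


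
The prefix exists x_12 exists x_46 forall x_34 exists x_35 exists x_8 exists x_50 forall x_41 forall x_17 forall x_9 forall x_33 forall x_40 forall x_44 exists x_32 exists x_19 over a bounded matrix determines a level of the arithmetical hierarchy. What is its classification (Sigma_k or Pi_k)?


Leading quantifier is exists, so the class is Sigma.
Number of quantifier blocks = alternations + 1 = 4 + 1 = 5.
Classification: Sigma_5

Sigma_5


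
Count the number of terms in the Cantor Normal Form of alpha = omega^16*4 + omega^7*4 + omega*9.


CNF: omega^16*4 + omega^7*4 + omega*9
Count the summands separated by '+':
  term 1: omega^16*4
  term 2: omega^7*4
  term 3: omega*9
Total terms = 3

3


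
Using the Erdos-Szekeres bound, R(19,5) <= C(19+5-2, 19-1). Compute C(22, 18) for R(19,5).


R(19,5) <= C(19+5-2, 19-1) = C(22, 18)
C(22, 18) = 22! / (18! * 4!)
= 7315

7315


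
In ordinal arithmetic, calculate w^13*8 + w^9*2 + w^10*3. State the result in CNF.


Ordinal addition (w^13*8 + w^9*2) + w^10*3:
alpha's leading term has exponent 13 > beta's exponent 10, so it survives.
alpha's tail term has exponent 9 < beta's exponent 10, so it is absorbed by beta.
In ordinal addition, any term followed by a strictly larger-exponent term is absorbed.
Result = w^13*8 + w^10*3

w^13*8 + w^10*3


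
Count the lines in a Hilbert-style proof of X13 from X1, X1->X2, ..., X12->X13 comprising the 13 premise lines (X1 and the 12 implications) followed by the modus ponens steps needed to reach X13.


We have 13 premise lines: X1 and 12 implications.
Each implication is detached once by MP, giving 12 MP lines.
13 premise lines + 12 MP lines = 25 total lines.

25


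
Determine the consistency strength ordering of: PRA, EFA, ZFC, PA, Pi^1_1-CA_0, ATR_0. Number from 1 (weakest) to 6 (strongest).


Ordering by consistency strength:
1. EFA
2. PRA
3. PA
4. ATR_0
5. Pi^1_1-CA_0
6. ZFC


PRA=2, EFA=1, ZFC=6, PA=3, Pi^1_1-CA_0=5, ATR_0=4


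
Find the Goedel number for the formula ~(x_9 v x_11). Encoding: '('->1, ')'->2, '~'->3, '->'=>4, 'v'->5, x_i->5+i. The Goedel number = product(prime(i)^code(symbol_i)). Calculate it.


Formula: ~(x_9 v x_11)
Symbol codes: [3, 1, 14, 5, 16, 2]
Primes: [2, 3, 5, 7, 11, 13]
p_1^3 = 2^3 = 8
p_2^1 = 3^1 = 3
p_3^14 = 5^14 = 6103515625
p_4^5 = 7^5 = 16807
p_5^16 = 11^16 = 45949729863572161
p_6^2 = 13^2 = 169
Product = 19118383529162502740868603515625000

19118383529162502740868603515625000


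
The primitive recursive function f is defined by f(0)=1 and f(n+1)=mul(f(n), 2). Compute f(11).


f(0) = 1
f(1) = mul(f(0), 2) = mul(1, 2) = 2
f(2) = mul(f(1), 2) = mul(2, 2) = 4
f(3) = mul(f(2), 2) = mul(4, 2) = 8
f(4) = mul(f(3), 2) = mul(8, 2) = 16
f(5) = mul(f(4), 2) = mul(16, 2) = 32
f(6) = mul(f(5), 2) = mul(32, 2) = 64
f(7) = mul(f(6), 2) = mul(64, 2) = 128
f(8) = mul(f(7), 2) = mul(128, 2) = 256
f(9) = mul(f(8), 2) = mul(256, 2) = 512
f(10) = mul(f(9), 2) = mul(512, 2) = 1024
f(11) = mul(f(10), 2) = mul(1024, 2) = 2048


2048


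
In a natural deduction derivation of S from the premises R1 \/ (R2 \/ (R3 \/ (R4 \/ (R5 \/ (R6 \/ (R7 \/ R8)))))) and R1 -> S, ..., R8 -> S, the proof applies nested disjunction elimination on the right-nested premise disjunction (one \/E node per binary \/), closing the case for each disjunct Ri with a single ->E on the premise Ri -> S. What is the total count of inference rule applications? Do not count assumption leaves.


The premise R1 \/ (R2 \/ (R3 \/ (R4 \/ (R5 \/ (R6 \/ (R7 \/ R8)))))) contains 8 disjuncts, hence 7 binary \/ connectives.
- Each binary \/ is eliminated once: 7 \/E nodes.
- Each of the 8 cases Ri derives S by one ->E with Ri -> S: 8 ->E nodes.
Total = 7 + 8 = 15

15


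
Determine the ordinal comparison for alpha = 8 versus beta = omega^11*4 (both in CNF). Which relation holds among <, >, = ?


Compare term by term from highest exponent:
alpha = 8
beta = omega^11*4
Term 1: alpha has omega^0*8, beta has omega^11*4
Result: alpha < beta

alpha < beta


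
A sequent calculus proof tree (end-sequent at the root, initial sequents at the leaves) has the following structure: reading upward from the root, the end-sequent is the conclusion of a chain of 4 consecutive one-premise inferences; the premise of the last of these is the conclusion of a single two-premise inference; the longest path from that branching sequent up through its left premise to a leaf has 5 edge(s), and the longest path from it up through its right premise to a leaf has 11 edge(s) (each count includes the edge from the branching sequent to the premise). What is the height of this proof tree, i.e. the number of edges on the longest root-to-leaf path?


Longest path through the left premise: 5 edges (measured from the branching sequent)
Longest path through the right premise: 11 edges
Height of the subtree rooted at the branching sequent: max(5, 11) = 11
The branching sequent sits 4 edges above the root (the chain of one-premise inferences), so height = 11 + 4 = 15

15


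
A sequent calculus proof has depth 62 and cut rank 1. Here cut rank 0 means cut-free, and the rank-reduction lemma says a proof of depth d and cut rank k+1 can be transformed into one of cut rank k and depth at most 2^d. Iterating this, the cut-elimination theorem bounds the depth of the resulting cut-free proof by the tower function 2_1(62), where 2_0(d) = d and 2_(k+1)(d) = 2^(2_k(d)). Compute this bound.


Each rank reduction sends depth d to at most 2^d; cut rank r needs r reductions.
2_0(62) = 62
2_1(62) = 2^62 = 4611686018427387904
Cut-free depth bound = 4611686018427387904

4611686018427387904


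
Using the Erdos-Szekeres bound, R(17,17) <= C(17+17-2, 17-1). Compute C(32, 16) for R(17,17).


R(17,17) <= C(17+17-2, 17-1) = C(32, 16)
C(32, 16) = 32! / (16! * 16!)
= 601080390

601080390


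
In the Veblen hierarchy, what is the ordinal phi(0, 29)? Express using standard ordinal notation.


phi(0, 29):
phi(0, beta) = omega^beta by definition.
phi(0, 29) = omega^29

omega^29


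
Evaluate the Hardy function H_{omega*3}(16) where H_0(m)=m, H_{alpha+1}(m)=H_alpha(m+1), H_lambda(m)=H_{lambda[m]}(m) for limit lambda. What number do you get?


H_{omega*3}(16):
For the Hardy hierarchy, H_{omega*k}(n) = 2^k * n.
2^3 = 8.
8 * 16 = 128

128


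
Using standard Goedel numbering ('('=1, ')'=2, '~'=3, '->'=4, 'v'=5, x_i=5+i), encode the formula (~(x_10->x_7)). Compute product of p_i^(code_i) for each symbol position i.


Formula: (~(x_10->x_7))
Symbol codes: [1, 3, 1, 15, 4, 12, 2, 2]
Primes: [2, 3, 5, 7, 11, 13, 17, 19]
p_1^1 = 2^1 = 2
p_2^3 = 3^3 = 27
p_3^1 = 5^1 = 5
p_4^15 = 7^15 = 4747561509943
p_5^4 = 11^4 = 14641
p_6^12 = 13^12 = 23298085122481
p_7^2 = 17^2 = 289
p_8^2 = 19^2 = 361
Product = 45617384103921300879029714721916577490

45617384103921300879029714721916577490


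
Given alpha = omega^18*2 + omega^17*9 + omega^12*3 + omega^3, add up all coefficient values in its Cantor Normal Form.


CNF: omega^18*2 + omega^17*9 + omega^12*3 + omega^3
Coefficients: 2 + 9 + 3 + 1 = 15

15


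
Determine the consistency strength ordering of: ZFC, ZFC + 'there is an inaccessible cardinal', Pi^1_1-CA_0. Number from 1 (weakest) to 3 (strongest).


Ordering by consistency strength:
1. Pi^1_1-CA_0
2. ZFC
3. ZFC + 'there is an inaccessible cardinal'


ZFC=2, ZFC + 'there is an inaccessible cardinal'=3, Pi^1_1-CA_0=1


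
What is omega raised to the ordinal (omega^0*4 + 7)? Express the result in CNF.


omega^(omega^0*4 + 7):
omega^0 = 1, so the exponent is 4 + 7 = 11 (finite ordinal addition).
Result = omega^11, already a single CNF term.

omega^11


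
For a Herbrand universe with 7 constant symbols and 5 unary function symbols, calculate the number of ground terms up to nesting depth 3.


Herbrand terms by depth:
Depth 0: 7 constants
Depth 1: 35 new terms (running total: 42)
Depth 2: 175 new terms (running total: 217)
Depth 3: 875 new terms (running total: 1092)
Total distinct ground terms = 1092

1092


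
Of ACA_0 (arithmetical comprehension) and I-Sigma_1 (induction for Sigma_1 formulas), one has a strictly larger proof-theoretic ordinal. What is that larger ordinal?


Proof-theoretic ordinal of ACA_0 (arithmetical comprehension): epsilon_0
Proof-theoretic ordinal of I-Sigma_1 (induction for Sigma_1 formulas): omega^omega
Comparing: omega^omega < epsilon_0.
The larger ordinal is epsilon_0 (from ACA_0 (arithmetical comprehension)).

epsilon_0


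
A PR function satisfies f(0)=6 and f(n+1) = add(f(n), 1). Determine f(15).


f(0) = 6
f(1) = add(f(0), 1) = add(6, 1) = 7
f(2) = add(f(1), 1) = add(7, 1) = 8
f(3) = add(f(2), 1) = add(8, 1) = 9
f(4) = add(f(3), 1) = add(9, 1) = 10
f(5) = add(f(4), 1) = add(10, 1) = 11
f(6) = add(f(5), 1) = add(11, 1) = 12
f(7) = add(f(6), 1) = add(12, 1) = 13
f(8) = add(f(7), 1) = add(13, 1) = 14
f(9) = add(f(8), 1) = add(14, 1) = 15
f(10) = add(f(9), 1) = add(15, 1) = 16
f(11) = add(f(10), 1) = add(16, 1) = 17
f(12) = add(f(11), 1) = add(17, 1) = 18
f(13) = add(f(12), 1) = add(18, 1) = 19
f(14) = add(f(13), 1) = add(19, 1) = 20
f(15) = add(f(14), 1) = add(20, 1) = 21


21


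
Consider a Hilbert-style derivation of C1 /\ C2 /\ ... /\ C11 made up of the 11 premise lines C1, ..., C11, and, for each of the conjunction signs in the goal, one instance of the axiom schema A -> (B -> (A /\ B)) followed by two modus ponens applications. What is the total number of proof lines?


Conjoining 11 premises:
- 11 premise lines
- the goal has 10 conjunction signs; each costs 1 axiom instance + 2 MP = 3 lines: 3 * 10 = 30
Total = 11 + 30 = 41 lines.

41


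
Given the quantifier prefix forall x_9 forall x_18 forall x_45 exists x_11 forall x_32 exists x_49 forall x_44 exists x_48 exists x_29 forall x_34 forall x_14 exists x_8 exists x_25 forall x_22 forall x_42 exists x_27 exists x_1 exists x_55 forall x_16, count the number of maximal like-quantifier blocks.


Alternations = 10.
Blocks = alternations + 1 = 11

11


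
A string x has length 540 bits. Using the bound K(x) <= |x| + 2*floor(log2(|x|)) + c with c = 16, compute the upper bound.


floor(log2(540)) = 9
2 * 9 = 18
K(x) <= 540 + 18 + 16 = 574

574


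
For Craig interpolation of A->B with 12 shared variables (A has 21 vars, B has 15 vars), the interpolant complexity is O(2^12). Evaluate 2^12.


Shared atoms = 12
Craig interpolant size bound = 2^12
= 4096

4096


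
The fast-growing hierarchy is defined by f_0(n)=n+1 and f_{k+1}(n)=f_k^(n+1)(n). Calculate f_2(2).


f_2(2) = f_1^3(2)
f_1(m) = 2m + 1.
Iterating: f_1^k(n) = 2^k*(n+1) - 1.
f_2(2) = 2^3*(2+1) - 1 = 8*3 - 1 = 23

23


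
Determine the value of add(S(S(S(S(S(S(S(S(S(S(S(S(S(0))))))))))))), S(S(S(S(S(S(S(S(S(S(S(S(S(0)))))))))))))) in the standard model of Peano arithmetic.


add(S^13(0), S^13(0)):
S^13(0) = 13
S^13(0) = 13
13 + 13 = 26

26


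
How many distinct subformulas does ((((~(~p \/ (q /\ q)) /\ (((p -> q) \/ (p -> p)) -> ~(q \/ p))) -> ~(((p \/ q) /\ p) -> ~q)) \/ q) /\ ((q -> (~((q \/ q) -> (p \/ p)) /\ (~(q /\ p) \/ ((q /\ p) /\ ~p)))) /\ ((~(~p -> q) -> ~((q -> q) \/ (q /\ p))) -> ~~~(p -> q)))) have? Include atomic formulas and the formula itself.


Formula: ((((~(~p \/ (q /\ q)) /\ (((p -> q) \/ (p -> p)) -> ~(q \/ p))) -> ~(((p \/ q) /\ p) -> ~q)) \/ q) /\ ((q -> (~((q \/ q) -> (p \/ p)) /\ (~(q /\ p) \/ ((q /\ p) /\ ~p)))) /\ ((~(~p -> q) -> ~((q -> q) \/ (q /\ p))) -> ~~~(p -> q))))
Subformulas found:
  1. p
  2. q
  3. ~p
  4. ~q
  5. (q /\ p)
  6. (q \/ p)
  7. (q /\ q)
  8. (p -> p)
  9. (q -> q)
  10. (p -> q)
  11. (p \/ p)
  12. (p \/ q)
  13. (q \/ q)
  14. (~p -> q)
  15. ~(p -> q)
  16. ~(q /\ p)
  17. ~(q \/ p)
  18. ~~(p -> q)
  19. ~(~p -> q)
  20. ~~~(p -> q)
  21. ((p \/ q) /\ p)
  22. (~p \/ (q /\ q))
  23. ((q /\ p) /\ ~p)
  24. ~(~p \/ (q /\ q))
  25. ((q \/ q) -> (p \/ p))
  26. ((q -> q) \/ (q /\ p))
  27. ((p -> q) \/ (p -> p))
  28. ~((q \/ q) -> (p \/ p))
  29. (((p \/ q) /\ p) -> ~q)
  30. ~((q -> q) \/ (q /\ p))
  31. ~(((p \/ q) /\ p) -> ~q)
  32. (~(q /\ p) \/ ((q /\ p) /\ ~p))
  33. (((p -> q) \/ (p -> p)) -> ~(q \/ p))
  34. (~(~p -> q) -> ~((q -> q) \/ (q /\ p)))
  35. ((~(~p -> q) -> ~((q -> q) \/ (q /\ p))) -> ~~~(p -> q))
  36. (~(~p \/ (q /\ q)) /\ (((p -> q) \/ (p -> p)) -> ~(q \/ p)))
  37. (~((q \/ q) -> (p \/ p)) /\ (~(q /\ p) \/ ((q /\ p) /\ ~p)))
  38. (q -> (~((q \/ q) -> (p \/ p)) /\ (~(q /\ p) \/ ((q /\ p) /\ ~p))))
  39. ((~(~p \/ (q /\ q)) /\ (((p -> q) \/ (p -> p)) -> ~(q \/ p))) -> ~(((p \/ q) /\ p) -> ~q))
  40. (((~(~p \/ (q /\ q)) /\ (((p -> q) \/ (p -> p)) -> ~(q \/ p))) -> ~(((p \/ q) /\ p) -> ~q)) \/ q)
  41. ((q -> (~((q \/ q) -> (p \/ p)) /\ (~(q /\ p) \/ ((q /\ p) /\ ~p)))) /\ ((~(~p -> q) -> ~((q -> q) \/ (q /\ p))) -> ~~~(p -> q)))
  42. ((((~(~p \/ (q /\ q)) /\ (((p -> q) \/ (p -> p)) -> ~(q \/ p))) -> ~(((p \/ q) /\ p) -> ~q)) \/ q) /\ ((q -> (~((q \/ q) -> (p \/ p)) /\ (~(q /\ p) \/ ((q /\ p) /\ ~p)))) /\ ((~(~p -> q) -> ~((q -> q) \/ (q /\ p))) -> ~~~(p -> q))))
Total distinct subformulas = 42

42


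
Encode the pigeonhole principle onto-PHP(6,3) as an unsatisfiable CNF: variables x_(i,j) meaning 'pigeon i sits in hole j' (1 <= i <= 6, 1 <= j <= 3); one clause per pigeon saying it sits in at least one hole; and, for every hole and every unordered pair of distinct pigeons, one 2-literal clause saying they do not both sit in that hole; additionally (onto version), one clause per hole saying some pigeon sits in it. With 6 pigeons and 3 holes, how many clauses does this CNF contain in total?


onto-PHP(6,3): 6 pigeons, 3 holes, 6*3 = 18 variables.
- pigeon clauses: one per pigeon -> 6 clauses
- hole clauses: 3 holes * C(6,2) = 3 * 15 -> 45 clauses
- onto clauses: one per hole -> 3 clauses
Total clauses = 6 + 45 + 3 = 54

54


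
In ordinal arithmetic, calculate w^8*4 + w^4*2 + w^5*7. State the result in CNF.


Ordinal addition (w^8*4 + w^4*2) + w^5*7:
alpha's leading term has exponent 8 > beta's exponent 5, so it survives.
alpha's tail term has exponent 4 < beta's exponent 5, so it is absorbed by beta.
In ordinal addition, any term followed by a strictly larger-exponent term is absorbed.
Result = w^8*4 + w^5*7

w^8*4 + w^5*7


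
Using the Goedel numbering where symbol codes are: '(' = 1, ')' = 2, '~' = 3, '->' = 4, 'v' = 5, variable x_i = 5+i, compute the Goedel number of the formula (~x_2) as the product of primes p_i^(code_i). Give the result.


Formula: (~x_2)
Symbol codes: [1, 3, 7, 2]
Primes: [2, 3, 5, 7]
p_1^1 = 2^1 = 2
p_2^3 = 3^3 = 27
p_3^7 = 5^7 = 78125
p_4^2 = 7^2 = 49
Product = 206718750

206718750


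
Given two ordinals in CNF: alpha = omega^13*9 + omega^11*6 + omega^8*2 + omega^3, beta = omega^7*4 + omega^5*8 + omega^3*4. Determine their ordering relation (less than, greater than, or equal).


Compare term by term from highest exponent:
alpha = omega^13*9 + omega^11*6 + omega^8*2 + omega^3
beta = omega^7*4 + omega^5*8 + omega^3*4
Term 1: alpha has omega^13*9, beta has omega^7*4
Term 2: alpha has omega^11*6, beta has omega^5*8
Term 3: alpha has omega^8*2, beta has omega^3*4
Term 4: alpha has omega^3*1, beta has omega^0*0
Result: alpha > beta

alpha > beta


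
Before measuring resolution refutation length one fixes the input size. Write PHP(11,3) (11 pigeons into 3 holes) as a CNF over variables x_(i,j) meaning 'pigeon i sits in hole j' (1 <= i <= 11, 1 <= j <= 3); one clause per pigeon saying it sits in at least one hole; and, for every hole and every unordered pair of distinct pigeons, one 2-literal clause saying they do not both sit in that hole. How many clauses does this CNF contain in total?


PHP(11,3): 11 pigeons, 3 holes, 11*3 = 33 variables.
- pigeon clauses: one per pigeon -> 11 clauses
- hole clauses: 3 holes * C(11,2) = 3 * 55 -> 165 clauses
Total clauses = 11 + 165 = 176

176


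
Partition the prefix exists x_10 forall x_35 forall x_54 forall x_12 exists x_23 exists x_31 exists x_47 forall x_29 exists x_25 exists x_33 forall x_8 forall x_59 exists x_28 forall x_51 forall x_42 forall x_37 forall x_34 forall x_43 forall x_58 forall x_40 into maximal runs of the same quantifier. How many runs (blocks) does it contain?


Alternations = 7.
Blocks = alternations + 1 = 8

8


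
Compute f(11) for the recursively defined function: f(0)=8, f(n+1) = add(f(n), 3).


f(0) = 8
f(1) = add(f(0), 3) = add(8, 3) = 11
f(2) = add(f(1), 3) = add(11, 3) = 14
f(3) = add(f(2), 3) = add(14, 3) = 17
f(4) = add(f(3), 3) = add(17, 3) = 20
f(5) = add(f(4), 3) = add(20, 3) = 23
f(6) = add(f(5), 3) = add(23, 3) = 26
f(7) = add(f(6), 3) = add(26, 3) = 29
f(8) = add(f(7), 3) = add(29, 3) = 32
f(9) = add(f(8), 3) = add(32, 3) = 35
f(10) = add(f(9), 3) = add(35, 3) = 38
f(11) = add(f(10), 3) = add(38, 3) = 41


41


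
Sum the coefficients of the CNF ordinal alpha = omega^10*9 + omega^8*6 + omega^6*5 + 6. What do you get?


CNF: omega^10*9 + omega^8*6 + omega^6*5 + 6
Coefficients: 9 + 6 + 5 + 6 = 26

26


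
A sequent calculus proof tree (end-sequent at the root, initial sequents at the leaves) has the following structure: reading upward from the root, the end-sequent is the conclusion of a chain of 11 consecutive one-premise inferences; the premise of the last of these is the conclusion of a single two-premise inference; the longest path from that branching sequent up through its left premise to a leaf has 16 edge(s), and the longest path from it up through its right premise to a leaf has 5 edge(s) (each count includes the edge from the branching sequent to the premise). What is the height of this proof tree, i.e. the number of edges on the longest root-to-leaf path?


Longest path through the left premise: 16 edges (measured from the branching sequent)
Longest path through the right premise: 5 edges
Height of the subtree rooted at the branching sequent: max(16, 5) = 16
The branching sequent sits 11 edges above the root (the chain of one-premise inferences), so height = 16 + 11 = 27

27


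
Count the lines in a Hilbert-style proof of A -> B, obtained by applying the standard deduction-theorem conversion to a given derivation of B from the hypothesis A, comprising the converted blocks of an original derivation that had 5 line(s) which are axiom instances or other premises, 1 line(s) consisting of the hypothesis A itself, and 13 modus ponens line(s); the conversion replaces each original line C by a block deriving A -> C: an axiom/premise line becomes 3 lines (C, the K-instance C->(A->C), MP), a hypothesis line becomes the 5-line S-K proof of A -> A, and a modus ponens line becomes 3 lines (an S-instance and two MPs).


Deduction-theorem conversion, block by block:
- 5 axiom/premise lines -> 3 lines each = 15
- 1 hypothesis lines -> 5 lines each (identity proof A->A) = 5
- 13 MP lines -> 3 lines each (S-instance, MP, MP) = 39
Total = 15 + 5 + 39 = 59 lines.

59


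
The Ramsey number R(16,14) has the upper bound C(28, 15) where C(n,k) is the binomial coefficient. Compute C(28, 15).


R(16,14) <= C(16+14-2, 16-1) = C(28, 15)
C(28, 15) = 28! / (15! * 13!)
= 37442160

37442160


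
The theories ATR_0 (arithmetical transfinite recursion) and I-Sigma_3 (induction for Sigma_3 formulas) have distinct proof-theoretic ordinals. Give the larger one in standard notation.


Proof-theoretic ordinal of ATR_0 (arithmetical transfinite recursion): Gamma_0
Proof-theoretic ordinal of I-Sigma_3 (induction for Sigma_3 formulas): omega^(omega^(omega^omega))
Comparing: omega^(omega^(omega^omega)) < Gamma_0.
The larger ordinal is Gamma_0 (from ATR_0 (arithmetical transfinite recursion)).

Gamma_0


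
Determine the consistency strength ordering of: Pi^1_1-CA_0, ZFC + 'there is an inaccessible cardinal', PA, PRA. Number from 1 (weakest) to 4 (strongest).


Ordering by consistency strength:
1. PRA
2. PA
3. Pi^1_1-CA_0
4. ZFC + 'there is an inaccessible cardinal'


Pi^1_1-CA_0=3, ZFC + 'there is an inaccessible cardinal'=4, PA=2, PRA=1


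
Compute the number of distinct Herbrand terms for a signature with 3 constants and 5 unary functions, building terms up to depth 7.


Herbrand terms by depth:
Depth 0: 3 constants
Depth 1: 15 new terms (running total: 18)
Depth 2: 75 new terms (running total: 93)
Depth 3: 375 new terms (running total: 468)
Depth 4: 1875 new terms (running total: 2343)
Depth 5: 9375 new terms (running total: 11718)
Depth 6: 46875 new terms (running total: 58593)
Depth 7: 234375 new terms (running total: 292968)
Total distinct ground terms = 292968

292968


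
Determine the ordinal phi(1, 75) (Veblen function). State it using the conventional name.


phi(1, 75):
phi(1, beta) = epsilon_beta (the beta-th epsilon number).
phi(1, 75) = epsilon_75

epsilon_75


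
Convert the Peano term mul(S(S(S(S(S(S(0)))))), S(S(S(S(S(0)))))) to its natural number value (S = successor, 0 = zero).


mul(S^6(0), S^5(0)):
S^6(0) = 6
S^5(0) = 5
6 * 5 = 30

30


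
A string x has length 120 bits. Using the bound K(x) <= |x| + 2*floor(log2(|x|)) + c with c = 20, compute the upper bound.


floor(log2(120)) = 6
2 * 6 = 12
K(x) <= 120 + 12 + 20 = 152

152


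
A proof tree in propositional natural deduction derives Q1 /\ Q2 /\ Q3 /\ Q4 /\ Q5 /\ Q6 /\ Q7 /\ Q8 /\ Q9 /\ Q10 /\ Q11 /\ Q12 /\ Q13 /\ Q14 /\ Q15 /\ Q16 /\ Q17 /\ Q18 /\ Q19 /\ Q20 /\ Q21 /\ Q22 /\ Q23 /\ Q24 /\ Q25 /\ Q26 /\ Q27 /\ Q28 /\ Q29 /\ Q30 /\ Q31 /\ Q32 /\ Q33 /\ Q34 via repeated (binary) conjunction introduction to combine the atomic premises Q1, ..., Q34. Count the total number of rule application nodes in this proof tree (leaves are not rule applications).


The target conjunction has 34 conjuncts, i.e. 33 binary /\ connectives.
Each conjunction-intro joins two pieces, so 34 atoms require 34-1 = 33 applications.
Total inference nodes = 33

33


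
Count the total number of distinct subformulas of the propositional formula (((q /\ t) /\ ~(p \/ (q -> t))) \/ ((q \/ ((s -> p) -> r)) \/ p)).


Formula: (((q /\ t) /\ ~(p \/ (q -> t))) \/ ((q \/ ((s -> p) -> r)) \/ p))
Subformulas found:
  1. q
  2. s
  3. r
  4. t
  5. p
  6. (q /\ t)
  7. (s -> p)
  8. (q -> t)
  9. ((s -> p) -> r)
  10. (p \/ (q -> t))
  11. ~(p \/ (q -> t))
  12. (q \/ ((s -> p) -> r))
  13. ((q \/ ((s -> p) -> r)) \/ p)
  14. ((q /\ t) /\ ~(p \/ (q -> t)))
  15. (((q /\ t) /\ ~(p \/ (q -> t))) \/ ((q \/ ((s -> p) -> r)) \/ p))
Total distinct subformulas = 15

15


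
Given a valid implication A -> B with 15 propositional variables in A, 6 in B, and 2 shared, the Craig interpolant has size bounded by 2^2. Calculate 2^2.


Shared atoms = 2
Craig interpolant size bound = 2^2
= 4

4


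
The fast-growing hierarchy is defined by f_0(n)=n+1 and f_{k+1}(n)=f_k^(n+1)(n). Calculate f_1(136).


f_1(136) = f_0^137(136)
f_0 adds 1 each time, applied 137 times.
f_1(136) = 136 + 137 = 273

273


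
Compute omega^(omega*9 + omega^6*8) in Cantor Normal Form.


omega^(omega*9 + omega^6*8):
In ordinal addition a term is absorbed by a following term of strictly larger exponent: 1 < 6, so omega*9 + omega^6*8 = omega^6*8.
omega raised to a CNF ordinal is a single CNF term: Result = omega^(omega^6*8)

omega^(omega^6*8)


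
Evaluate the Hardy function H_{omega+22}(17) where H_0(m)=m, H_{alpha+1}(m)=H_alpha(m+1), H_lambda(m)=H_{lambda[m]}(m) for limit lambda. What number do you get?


H_{omega+22}(17):
Unwind the 22 successor steps: H_{omega+22}(17) = H_omega(17+22) = H_omega(39).
H_omega(m) = H_m(m) = m + m = 2m.
Result = 2 * 39 = 78

78


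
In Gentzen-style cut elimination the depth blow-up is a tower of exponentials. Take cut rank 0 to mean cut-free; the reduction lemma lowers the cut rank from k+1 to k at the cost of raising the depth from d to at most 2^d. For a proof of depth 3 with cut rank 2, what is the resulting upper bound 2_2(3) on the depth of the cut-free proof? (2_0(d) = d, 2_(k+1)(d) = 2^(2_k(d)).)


Each rank reduction sends depth d to at most 2^d; cut rank r needs r reductions.
2_0(3) = 3
2_1(3) = 2^3 = 8
2_2(3) = 2^8 = 256
Cut-free depth bound = 256

256


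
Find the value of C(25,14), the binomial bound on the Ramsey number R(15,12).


R(15,12) <= C(15+12-2, 15-1) = C(25, 14)
C(25, 14) = 25! / (14! * 11!)
= 4457400

4457400


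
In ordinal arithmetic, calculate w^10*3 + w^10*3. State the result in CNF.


Ordinal addition w^10*3 + w^10*3:
Both terms have the same exponent 10.
w^e*c + w^e*d = w^e*(c+d).
Result = w^10*(3+3) = w^10*6

w^10*6


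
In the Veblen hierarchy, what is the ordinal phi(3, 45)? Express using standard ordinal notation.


phi(3, 45):
phi(3, beta) = eta_beta (the beta-th eta number, fixed point of zeta).
phi(3, 45) = eta_45

eta_45


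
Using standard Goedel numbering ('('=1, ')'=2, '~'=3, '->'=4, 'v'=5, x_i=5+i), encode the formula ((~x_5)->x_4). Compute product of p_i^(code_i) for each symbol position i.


Formula: ((~x_5)->x_4)
Symbol codes: [1, 1, 3, 10, 2, 4, 9, 2]
Primes: [2, 3, 5, 7, 11, 13, 17, 19]
p_1^1 = 2^1 = 2
p_2^1 = 3^1 = 3
p_3^3 = 5^3 = 125
p_4^10 = 7^10 = 282475249
p_5^2 = 11^2 = 121
p_6^4 = 13^4 = 28561
p_7^9 = 17^9 = 118587876497
p_8^2 = 19^2 = 361
Product = 31343532236342977018239526404750

31343532236342977018239526404750


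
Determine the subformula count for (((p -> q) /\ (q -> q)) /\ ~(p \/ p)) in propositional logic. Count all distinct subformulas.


Formula: (((p -> q) /\ (q -> q)) /\ ~(p \/ p))
Subformulas found:
  1. q
  2. p
  3. (p \/ p)
  4. (q -> q)
  5. (p -> q)
  6. ~(p \/ p)
  7. ((p -> q) /\ (q -> q))
  8. (((p -> q) /\ (q -> q)) /\ ~(p \/ p))
Total distinct subformulas = 8

8


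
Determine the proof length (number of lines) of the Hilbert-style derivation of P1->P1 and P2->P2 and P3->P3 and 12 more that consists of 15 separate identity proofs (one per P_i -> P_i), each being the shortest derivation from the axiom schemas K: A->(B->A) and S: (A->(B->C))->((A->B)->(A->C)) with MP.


The shortest proof of A->A from K and S in the Hilbert calculus has exactly 5 lines:
(1) K instance A->((A->A)->A), (2) S instance, (3) MP on 1,2, (4) K instance A->(A->A), (5) MP on 3,4.
For 15 independent identities: 15 * 5 = 75 lines total.

75


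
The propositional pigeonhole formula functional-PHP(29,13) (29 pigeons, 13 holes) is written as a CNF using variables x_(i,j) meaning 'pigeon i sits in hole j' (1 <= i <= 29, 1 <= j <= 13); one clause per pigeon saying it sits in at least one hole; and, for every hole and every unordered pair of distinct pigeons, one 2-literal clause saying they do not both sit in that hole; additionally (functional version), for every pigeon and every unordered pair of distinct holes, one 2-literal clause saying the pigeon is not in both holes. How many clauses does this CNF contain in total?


functional-PHP(29,13): 29 pigeons, 13 holes, 29*13 = 377 variables.
- pigeon clauses: one per pigeon -> 29 clauses
- hole clauses: 13 holes * C(29,2) = 13 * 406 -> 5278 clauses
- functional clauses: 29 pigeons * C(13,2) = 29 * 78 -> 2262 clauses
Total clauses = 29 + 5278 + 2262 = 7569

7569


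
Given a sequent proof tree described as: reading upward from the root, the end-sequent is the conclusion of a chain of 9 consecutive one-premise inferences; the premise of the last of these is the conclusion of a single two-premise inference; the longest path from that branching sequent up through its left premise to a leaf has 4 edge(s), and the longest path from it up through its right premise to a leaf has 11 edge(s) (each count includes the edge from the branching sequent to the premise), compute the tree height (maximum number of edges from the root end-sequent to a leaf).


Longest path through the left premise: 4 edges (measured from the branching sequent)
Longest path through the right premise: 11 edges
Height of the subtree rooted at the branching sequent: max(4, 11) = 11
The branching sequent sits 9 edges above the root (the chain of one-premise inferences), so height = 11 + 9 = 20

20


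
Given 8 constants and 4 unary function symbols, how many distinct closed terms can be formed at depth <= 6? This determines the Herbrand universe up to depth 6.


Herbrand terms by depth:
Depth 0: 8 constants
Depth 1: 32 new terms (running total: 40)
Depth 2: 128 new terms (running total: 168)
Depth 3: 512 new terms (running total: 680)
Depth 4: 2048 new terms (running total: 2728)
Depth 5: 8192 new terms (running total: 10920)
Depth 6: 32768 new terms (running total: 43688)
Total distinct ground terms = 43688

43688


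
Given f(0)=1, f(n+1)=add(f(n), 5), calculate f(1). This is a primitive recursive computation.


f(0) = 1
f(1) = add(f(0), 5) = add(1, 5) = 6


6


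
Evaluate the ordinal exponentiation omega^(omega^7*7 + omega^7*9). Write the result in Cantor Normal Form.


omega^(omega^7*7 + omega^7*9):
Both terms of the exponent have the same exponent 7, so they merge: omega^7*7 + omega^7*9 = omega^7*(7+9) = omega^7*16.
omega raised to a CNF ordinal is a single CNF term: Result = omega^(omega^7*16)

omega^(omega^7*16)


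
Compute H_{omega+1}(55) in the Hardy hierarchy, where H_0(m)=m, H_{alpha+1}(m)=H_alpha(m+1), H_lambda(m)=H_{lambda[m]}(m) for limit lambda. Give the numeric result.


H_{omega+1}(55):
Unwind the 1 successor steps: H_{omega+1}(55) = H_omega(55+1) = H_omega(56).
H_omega(m) = H_m(m) = m + m = 2m.
Result = 2 * 56 = 112

112


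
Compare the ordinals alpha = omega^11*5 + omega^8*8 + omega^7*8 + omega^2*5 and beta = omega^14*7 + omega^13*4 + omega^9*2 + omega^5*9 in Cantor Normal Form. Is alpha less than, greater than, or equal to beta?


Compare term by term from highest exponent:
alpha = omega^11*5 + omega^8*8 + omega^7*8 + omega^2*5
beta = omega^14*7 + omega^13*4 + omega^9*2 + omega^5*9
Term 1: alpha has omega^11*5, beta has omega^14*7
Term 2: alpha has omega^8*8, beta has omega^13*4
Term 3: alpha has omega^7*8, beta has omega^9*2
Term 4: alpha has omega^2*5, beta has omega^5*9
Result: alpha < beta

alpha < beta


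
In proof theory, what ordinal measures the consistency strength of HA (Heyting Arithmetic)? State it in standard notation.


The proof-theoretic ordinal of HA (Heyting Arithmetic) is a standard result in ordinal analysis.
This ordinal is the supremum of order types of primitive recursive well-orderings
that the theory can prove to be well-ordered.
For HA (Heyting Arithmetic), the proof-theoretic ordinal is epsilon_0.

epsilon_0


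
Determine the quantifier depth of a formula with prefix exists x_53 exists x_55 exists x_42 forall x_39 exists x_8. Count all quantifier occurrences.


Quantifier prefix has 5 quantifier symbols.
Quantifier depth = 5

5


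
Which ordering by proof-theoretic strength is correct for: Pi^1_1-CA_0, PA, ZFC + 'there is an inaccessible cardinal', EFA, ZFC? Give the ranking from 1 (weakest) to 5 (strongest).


Ordering by consistency strength:
1. EFA
2. PA
3. Pi^1_1-CA_0
4. ZFC
5. ZFC + 'there is an inaccessible cardinal'


Pi^1_1-CA_0=3, PA=2, ZFC + 'there is an inaccessible cardinal'=5, EFA=1, ZFC=4


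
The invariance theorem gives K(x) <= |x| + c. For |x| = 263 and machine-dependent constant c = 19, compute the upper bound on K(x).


K(x) <= |x| + c = 263 + 19 = 282

282


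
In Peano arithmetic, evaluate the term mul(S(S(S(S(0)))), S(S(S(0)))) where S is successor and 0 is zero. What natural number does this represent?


mul(S^4(0), S^3(0)):
S^4(0) = 4
S^3(0) = 3
4 * 3 = 12

12


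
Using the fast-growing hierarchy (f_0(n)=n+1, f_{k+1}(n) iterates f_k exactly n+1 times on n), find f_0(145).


f_0(145) = 145 + 1 = 146

146


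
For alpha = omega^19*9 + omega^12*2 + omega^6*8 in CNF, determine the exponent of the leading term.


CNF: omega^19*9 + omega^12*2 + omega^6*8
The leading term is omega^19*9, which has exponent 19.

19


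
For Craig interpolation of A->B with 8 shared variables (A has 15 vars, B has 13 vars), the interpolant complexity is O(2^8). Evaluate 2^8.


Shared atoms = 8
Craig interpolant size bound = 2^8
= 256

256


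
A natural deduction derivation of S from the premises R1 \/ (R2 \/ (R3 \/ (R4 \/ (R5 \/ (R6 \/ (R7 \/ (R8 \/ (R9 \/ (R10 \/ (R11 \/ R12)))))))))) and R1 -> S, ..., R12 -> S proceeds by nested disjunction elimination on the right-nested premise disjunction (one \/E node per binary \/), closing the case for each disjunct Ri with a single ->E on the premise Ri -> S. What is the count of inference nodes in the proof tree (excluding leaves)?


The premise R1 \/ (R2 \/ (R3 \/ (R4 \/ (R5 \/ (R6 \/ (R7 \/ (R8 \/ (R9 \/ (R10 \/ (R11 \/ R12)))))))))) contains 12 disjuncts, hence 11 binary \/ connectives.
- Each binary \/ is eliminated once: 11 \/E nodes.
- Each of the 12 cases Ri derives S by one ->E with Ri -> S: 12 ->E nodes.
Total = 11 + 12 = 23

23


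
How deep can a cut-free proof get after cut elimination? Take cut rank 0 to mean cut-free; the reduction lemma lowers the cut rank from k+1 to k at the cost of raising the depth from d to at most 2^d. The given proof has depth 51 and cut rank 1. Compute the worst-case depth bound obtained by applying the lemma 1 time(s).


Each rank reduction sends depth d to at most 2^d; cut rank r needs r reductions.
2_0(51) = 51
2_1(51) = 2^51 = 2251799813685248
Cut-free depth bound = 2251799813685248

2251799813685248


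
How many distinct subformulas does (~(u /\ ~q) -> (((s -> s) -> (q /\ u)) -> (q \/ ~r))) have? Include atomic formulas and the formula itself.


Formula: (~(u /\ ~q) -> (((s -> s) -> (q /\ u)) -> (q \/ ~r)))
Subformulas found:
  1. r
  2. q
  3. u
  4. s
  5. ~r
  6. ~q
  7. (q /\ u)
  8. (s -> s)
  9. (u /\ ~q)
  10. (q \/ ~r)
  11. ~(u /\ ~q)
  12. ((s -> s) -> (q /\ u))
  13. (((s -> s) -> (q /\ u)) -> (q \/ ~r))
  14. (~(u /\ ~q) -> (((s -> s) -> (q /\ u)) -> (q \/ ~r)))
Total distinct subformulas = 14

14


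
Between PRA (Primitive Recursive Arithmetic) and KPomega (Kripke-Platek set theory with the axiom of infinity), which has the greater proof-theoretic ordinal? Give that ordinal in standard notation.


Proof-theoretic ordinal of PRA (Primitive Recursive Arithmetic): omega^omega
Proof-theoretic ordinal of KPomega (Kripke-Platek set theory with the axiom of infinity): psi_0(epsilon_{Omega+1})
Comparing: omega^omega < psi_0(epsilon_{Omega+1}).
The larger ordinal is psi_0(epsilon_{Omega+1}) (from KPomega (Kripke-Platek set theory with the axiom of infinity)).

psi_0(epsilon_{Omega+1})


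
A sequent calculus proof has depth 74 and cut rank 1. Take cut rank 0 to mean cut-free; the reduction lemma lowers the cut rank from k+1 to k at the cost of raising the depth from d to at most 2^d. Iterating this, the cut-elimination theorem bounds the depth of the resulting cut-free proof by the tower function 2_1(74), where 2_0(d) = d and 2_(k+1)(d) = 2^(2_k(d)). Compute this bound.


Each rank reduction sends depth d to at most 2^d; cut rank r needs r reductions.
2_0(74) = 74
2_1(74) = 2^74 = 18889465931478580854784
Cut-free depth bound = 18889465931478580854784

18889465931478580854784


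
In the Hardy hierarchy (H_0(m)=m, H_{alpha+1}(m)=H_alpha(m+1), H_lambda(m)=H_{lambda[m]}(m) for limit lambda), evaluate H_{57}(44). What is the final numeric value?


H_57(44):
For finite ordinals k, H_k(n) = n + k (each successor step adds 1).
H_57(44) = 44 + 57 = 101

101


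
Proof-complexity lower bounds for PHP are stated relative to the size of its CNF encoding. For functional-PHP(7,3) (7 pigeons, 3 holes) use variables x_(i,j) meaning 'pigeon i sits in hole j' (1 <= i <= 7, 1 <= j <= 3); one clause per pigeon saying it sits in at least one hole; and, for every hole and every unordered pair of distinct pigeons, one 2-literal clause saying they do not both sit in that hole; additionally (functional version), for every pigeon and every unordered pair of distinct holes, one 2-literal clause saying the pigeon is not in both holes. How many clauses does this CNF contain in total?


functional-PHP(7,3): 7 pigeons, 3 holes, 7*3 = 21 variables.
- pigeon clauses: one per pigeon -> 7 clauses
- hole clauses: 3 holes * C(7,2) = 3 * 21 -> 63 clauses
- functional clauses: 7 pigeons * C(3,2) = 7 * 3 -> 21 clauses
Total clauses = 7 + 63 + 21 = 91

91
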